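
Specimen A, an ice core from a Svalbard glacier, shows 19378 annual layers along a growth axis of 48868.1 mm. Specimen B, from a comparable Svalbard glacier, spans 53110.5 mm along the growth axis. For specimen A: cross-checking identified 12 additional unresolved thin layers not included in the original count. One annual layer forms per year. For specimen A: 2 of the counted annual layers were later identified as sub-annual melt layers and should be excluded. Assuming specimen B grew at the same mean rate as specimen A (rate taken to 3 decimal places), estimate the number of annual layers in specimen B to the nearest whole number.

Specimen A: adjusted count: 19378 − 2 + 12 = 19388 annual layers.
A: 48868.1 mm over 19388 years gives 48868.1 / 19388 ≈ 2.521 mm/year.
For B, 53110.5 / 2.521 = 21067.24 years ≈ 21067 annual layers.

21067 annual layers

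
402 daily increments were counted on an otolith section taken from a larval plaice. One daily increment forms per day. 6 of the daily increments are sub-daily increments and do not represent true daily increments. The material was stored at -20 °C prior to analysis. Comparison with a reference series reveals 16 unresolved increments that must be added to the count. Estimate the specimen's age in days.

412 days

True daily increment count = 402 − 6 + 16 = 412.
At one daily increment per day, that is 412 days.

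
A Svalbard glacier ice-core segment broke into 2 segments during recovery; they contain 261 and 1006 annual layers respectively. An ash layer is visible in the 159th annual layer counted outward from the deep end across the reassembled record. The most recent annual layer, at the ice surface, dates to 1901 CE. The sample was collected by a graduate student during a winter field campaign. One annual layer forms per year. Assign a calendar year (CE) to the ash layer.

793 CE

Total annual layers = 261 + 1006 = 1267.
The ash layer sits at annual layer 159 from the deep end, so 1267 − 159 = 1108 annual layers formed after it.
1901 − 1108 = 793 CE.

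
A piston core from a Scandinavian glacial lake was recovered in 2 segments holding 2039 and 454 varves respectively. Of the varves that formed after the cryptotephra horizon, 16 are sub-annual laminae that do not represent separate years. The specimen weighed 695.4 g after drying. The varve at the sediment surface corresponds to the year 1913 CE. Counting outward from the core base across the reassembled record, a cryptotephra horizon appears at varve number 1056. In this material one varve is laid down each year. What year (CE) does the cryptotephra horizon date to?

492 CE

Total varves = 2039 + 454 = 2493.
Between varve 1056 and the sediment surface there are 2493 − 1056 = 1437 varves.
Removing the 16 false varves leaves 1437 − 16 = 1421 true varves beyond the cryptotephra horizon.
The varve at the sediment surface is 1913 CE, so the cryptotephra horizon dates to 1913 − 1421 = 492 CE.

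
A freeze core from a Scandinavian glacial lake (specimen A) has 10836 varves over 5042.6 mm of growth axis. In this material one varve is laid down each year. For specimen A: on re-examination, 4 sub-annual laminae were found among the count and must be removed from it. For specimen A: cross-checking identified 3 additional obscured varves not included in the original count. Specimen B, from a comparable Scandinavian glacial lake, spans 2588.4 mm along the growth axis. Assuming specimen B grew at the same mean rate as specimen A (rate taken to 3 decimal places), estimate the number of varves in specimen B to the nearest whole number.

Specimen A: adjusted count: 10836 − 4 + 3 = 10835 varves.
A: 5042.6 mm over 10835 years gives 5042.6 / 10835 ≈ 0.465 mm/yr.
B spans 2588.4 / 0.465 = 5566.45 years ≈ 5566 varves.

5566 varves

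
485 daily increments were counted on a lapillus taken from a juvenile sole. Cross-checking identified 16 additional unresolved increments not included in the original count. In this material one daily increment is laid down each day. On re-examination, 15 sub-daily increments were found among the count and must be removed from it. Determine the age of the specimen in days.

True daily increment count = 485 − 15 + 16 = 486.
At one daily increment per day, that is 486 days.

486 days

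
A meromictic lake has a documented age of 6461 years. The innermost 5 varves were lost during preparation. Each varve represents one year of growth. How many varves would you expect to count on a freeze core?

One varve per year gives 6461 varves over 6461 years.
Subtracting the 5 varves not captured gives 6461 − 5 = 6456 varves in the record.

6456 varves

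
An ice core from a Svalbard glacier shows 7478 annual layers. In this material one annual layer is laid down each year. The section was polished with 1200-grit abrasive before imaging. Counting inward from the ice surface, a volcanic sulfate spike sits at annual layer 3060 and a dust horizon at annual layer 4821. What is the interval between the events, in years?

1761 years

The two markers are separated by 4821 − 3060 = 1761 annual layers.
One annual layer per year makes the interval 1761 years.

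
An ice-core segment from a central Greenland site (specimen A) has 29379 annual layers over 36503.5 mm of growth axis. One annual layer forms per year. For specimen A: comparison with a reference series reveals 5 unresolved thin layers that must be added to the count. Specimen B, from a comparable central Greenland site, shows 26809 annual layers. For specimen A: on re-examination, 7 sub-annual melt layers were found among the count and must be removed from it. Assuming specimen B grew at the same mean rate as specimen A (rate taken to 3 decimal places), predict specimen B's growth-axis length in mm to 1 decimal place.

33323.6 mm

Specimen A: after corrections the count is 29379 − 7 + 5 = 29377 annual layers.
A: Mean rate = 36503.5 mm / 29377 years ≈ 1.243 mm per year.
B's length ≈ 1.243 × 26809 = 33323.6 mm.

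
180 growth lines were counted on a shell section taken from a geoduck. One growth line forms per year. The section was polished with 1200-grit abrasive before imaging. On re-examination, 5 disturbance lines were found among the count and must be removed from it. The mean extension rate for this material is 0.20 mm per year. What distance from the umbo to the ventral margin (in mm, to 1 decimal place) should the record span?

After corrections the count is 180 − 5 = 175 growth lines.
Length ≈ 0.20 × 175 = 35.0 mm.

35.0 mm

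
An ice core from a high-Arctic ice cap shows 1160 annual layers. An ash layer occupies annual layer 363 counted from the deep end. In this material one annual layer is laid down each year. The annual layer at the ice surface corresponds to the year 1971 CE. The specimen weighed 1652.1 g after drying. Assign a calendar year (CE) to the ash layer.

The ash layer sits at annual layer 363 from the deep end, so 1160 − 363 = 797 annual layers formed after it.
1971 − 797 = 1174 CE.

1174 CE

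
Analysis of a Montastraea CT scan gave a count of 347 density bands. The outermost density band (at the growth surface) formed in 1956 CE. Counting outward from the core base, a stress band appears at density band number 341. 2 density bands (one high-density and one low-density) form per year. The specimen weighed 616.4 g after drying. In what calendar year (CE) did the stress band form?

The stress band sits at density band 341 from the core base, so 347 − 341 = 6 density bands formed after it.
6 density bands at 2 per year is 6 / 2 = 3 years.
1956 − 3 = 1953 CE.

1953 CE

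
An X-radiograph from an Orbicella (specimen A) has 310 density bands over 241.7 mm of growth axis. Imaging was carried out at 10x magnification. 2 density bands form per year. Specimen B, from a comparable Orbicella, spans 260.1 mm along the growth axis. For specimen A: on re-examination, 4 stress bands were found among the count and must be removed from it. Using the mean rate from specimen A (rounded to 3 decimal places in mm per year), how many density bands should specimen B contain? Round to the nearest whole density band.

329 density bands

Specimen A: true density band count = 310 − 4 = 306.
Specimen A: dividing by 2 density bands per year: 306 / 2 = 153 years.
A: Extension rate ≈ 241.7 / 153 = 1.580 mm/year.
For B, 260.1 / 1.580 = 164.62 years; at 2 density bands per year that is 164.62 × 2 ≈ 329 density bands.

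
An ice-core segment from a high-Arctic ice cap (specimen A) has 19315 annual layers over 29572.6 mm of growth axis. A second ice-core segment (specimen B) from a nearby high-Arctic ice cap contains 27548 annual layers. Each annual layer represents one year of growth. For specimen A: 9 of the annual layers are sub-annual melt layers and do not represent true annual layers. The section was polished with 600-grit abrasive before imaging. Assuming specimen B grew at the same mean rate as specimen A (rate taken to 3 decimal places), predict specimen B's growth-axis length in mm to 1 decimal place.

42203.5 mm

Specimen A: true annual layer count = 19315 − 9 = 19306.
A: Extension rate ≈ 29572.6 / 19306 = 1.532 mm/year.
B's length ≈ 1.532 × 27548 = 42203.5 mm.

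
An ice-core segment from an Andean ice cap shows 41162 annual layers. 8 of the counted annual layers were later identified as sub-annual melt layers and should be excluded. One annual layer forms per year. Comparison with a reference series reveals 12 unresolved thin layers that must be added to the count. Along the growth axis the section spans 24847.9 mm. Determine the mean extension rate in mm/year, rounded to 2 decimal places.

After corrections the count is 41162 − 8 + 12 = 41166 annual layers.
Mean rate = 24847.9 mm / 41166 years ≈ 0.60 mm/year.

0.60 mm/year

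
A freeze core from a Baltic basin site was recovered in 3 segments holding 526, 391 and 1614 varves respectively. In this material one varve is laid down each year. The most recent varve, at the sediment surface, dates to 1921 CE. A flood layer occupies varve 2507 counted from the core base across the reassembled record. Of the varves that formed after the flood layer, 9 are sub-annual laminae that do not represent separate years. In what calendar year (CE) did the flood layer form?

Total varves = 526 + 391 + 1614 = 2531.
The flood layer sits at varve 2507 from the core base, so 2531 − 2507 = 24 varves formed after it.
Excluding 9 false varves: 24 − 9 = 15.
1921 − 15 = 1906 CE.

1906 CE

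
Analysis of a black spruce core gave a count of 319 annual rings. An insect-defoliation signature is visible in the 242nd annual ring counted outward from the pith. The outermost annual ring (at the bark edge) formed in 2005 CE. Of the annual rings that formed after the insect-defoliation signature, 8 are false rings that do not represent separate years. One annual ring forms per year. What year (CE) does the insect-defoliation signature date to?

1936 CE

The insect-defoliation signature sits at annual ring 242 from the pith, so 319 − 242 = 77 annual rings formed after it.
77 − 8 false = 69 true annual rings after the insect-defoliation signature.
Counting back 69 years from 2005 CE places the insect-defoliation signature in 2005 − 69 = 1936 CE.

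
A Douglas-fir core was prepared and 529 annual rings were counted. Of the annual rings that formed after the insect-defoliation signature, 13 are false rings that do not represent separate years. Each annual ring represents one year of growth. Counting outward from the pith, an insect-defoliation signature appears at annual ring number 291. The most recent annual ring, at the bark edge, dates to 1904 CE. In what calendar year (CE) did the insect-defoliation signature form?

Between annual ring 291 and the bark edge there are 529 − 291 = 238 annual rings.
Excluding 13 false annual rings: 238 − 13 = 225.
The annual ring at the bark edge is 1904 CE, so the insect-defoliation signature dates to 1904 − 225 = 1679 CE.

1679 CE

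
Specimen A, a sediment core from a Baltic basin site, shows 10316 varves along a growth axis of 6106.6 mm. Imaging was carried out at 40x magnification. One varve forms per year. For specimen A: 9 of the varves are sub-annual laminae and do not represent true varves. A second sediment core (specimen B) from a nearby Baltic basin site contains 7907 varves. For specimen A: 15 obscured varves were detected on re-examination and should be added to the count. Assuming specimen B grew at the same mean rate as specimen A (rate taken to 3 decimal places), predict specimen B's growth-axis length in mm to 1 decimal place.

4680.9 mm

Specimen A: after corrections the count is 10316 − 9 + 15 = 10322 varves.
A: Extension rate ≈ 6106.6 / 10322 = 0.592 mm/yr.
For B, 0.592 mm/year × 7907 years = 4680.9 mm.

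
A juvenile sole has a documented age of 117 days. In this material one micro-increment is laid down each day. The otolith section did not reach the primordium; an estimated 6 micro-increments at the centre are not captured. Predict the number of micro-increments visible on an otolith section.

One micro-increment per day gives 117 micro-increments over 117 days.
Subtracting the 6 micro-increments not captured gives 117 − 6 = 111 micro-increments in the record.

111 micro-increments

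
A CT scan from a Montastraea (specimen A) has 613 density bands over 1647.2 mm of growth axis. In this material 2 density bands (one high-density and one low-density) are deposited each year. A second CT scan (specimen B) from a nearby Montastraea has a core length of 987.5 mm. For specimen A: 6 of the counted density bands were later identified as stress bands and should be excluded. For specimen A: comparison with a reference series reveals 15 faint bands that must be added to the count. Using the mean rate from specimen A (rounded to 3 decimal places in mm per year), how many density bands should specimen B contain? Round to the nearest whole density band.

Specimen A: true density band count = 613 − 6 + 15 = 622.
Specimen A: dividing by 2 density bands per year: 622 / 2 = 311 years.
A: 1647.2 mm over 311 years gives 1647.2 / 311 ≈ 5.296 mm/year.
B spans 987.5 / 5.296 = 186.46 years; at 2 density bands per year that is 186.46 × 2 ≈ 373 density bands.

373 density bands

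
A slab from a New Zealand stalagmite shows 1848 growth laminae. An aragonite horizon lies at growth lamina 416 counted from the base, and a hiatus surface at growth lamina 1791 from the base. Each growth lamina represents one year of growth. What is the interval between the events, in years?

1375 yr

1791 − 416 = 1375 growth laminae lie between the two events.
One growth lamina per year makes the interval 1375 years.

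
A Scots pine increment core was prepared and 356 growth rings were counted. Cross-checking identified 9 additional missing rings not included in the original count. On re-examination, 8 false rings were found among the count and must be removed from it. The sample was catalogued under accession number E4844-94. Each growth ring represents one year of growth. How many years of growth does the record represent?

True growth ring count = 356 − 8 + 9 = 357.
One growth ring per year makes the duration 357 years.

357 years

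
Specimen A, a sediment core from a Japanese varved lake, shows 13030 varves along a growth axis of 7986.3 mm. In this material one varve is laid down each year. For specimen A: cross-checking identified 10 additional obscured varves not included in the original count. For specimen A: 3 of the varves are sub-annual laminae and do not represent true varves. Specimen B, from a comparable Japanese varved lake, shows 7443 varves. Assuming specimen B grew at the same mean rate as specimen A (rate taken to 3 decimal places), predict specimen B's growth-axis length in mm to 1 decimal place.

4562.6 mm

Specimen A: correcting the raw count gives 13030 − 3 + 10 = 13037 true varves.
A: Mean rate = 7986.3 mm / 13037 years ≈ 0.613 mm per year.
For B, 0.613 mm/year × 7443 years = 4562.6 mm.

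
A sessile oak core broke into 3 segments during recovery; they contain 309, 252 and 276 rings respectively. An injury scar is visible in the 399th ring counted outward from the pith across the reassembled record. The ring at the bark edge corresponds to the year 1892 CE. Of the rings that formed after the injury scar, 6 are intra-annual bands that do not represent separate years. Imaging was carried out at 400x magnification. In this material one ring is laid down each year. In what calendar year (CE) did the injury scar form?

Total rings = 309 + 252 + 276 = 837.
837 − 399 = 438 rings lie beyond the injury scar toward the bark edge.
Excluding 6 false rings: 438 − 6 = 432.
The ring at the bark edge is 1892 CE, so the injury scar dates to 1892 − 432 = 1460 CE.

1460 CE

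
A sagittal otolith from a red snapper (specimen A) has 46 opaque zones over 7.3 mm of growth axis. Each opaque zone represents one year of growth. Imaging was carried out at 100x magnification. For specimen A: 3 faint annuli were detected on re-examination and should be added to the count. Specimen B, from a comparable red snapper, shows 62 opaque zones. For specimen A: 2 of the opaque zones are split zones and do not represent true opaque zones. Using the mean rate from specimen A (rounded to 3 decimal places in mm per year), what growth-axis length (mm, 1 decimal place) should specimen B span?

9.6 mm

Specimen A: adjusted count: 46 − 2 + 3 = 47 opaque zones.
A: Mean rate = 7.3 mm / 47 years ≈ 0.155 mm/yr.
B's length ≈ 0.155 × 62 = 9.6 mm.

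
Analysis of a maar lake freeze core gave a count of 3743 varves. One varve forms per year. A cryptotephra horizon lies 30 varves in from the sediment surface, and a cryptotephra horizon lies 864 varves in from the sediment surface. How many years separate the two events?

834 yr

The two markers are separated by 864 − 30 = 834 varves.
One varve per year makes the interval 834 years.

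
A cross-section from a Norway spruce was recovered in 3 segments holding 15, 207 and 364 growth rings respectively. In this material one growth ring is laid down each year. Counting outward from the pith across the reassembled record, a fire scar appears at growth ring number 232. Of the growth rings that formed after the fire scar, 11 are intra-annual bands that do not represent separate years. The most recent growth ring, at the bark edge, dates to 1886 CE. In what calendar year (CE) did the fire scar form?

Total growth rings = 15 + 207 + 364 = 586.
586 − 232 = 354 growth rings lie beyond the fire scar toward the bark edge.
Removing the 11 false growth rings leaves 354 − 11 = 343 true growth rings beyond the fire scar.
The growth ring at the bark edge is 1886 CE, so the fire scar dates to 1886 − 343 = 1543 CE.

1543 CE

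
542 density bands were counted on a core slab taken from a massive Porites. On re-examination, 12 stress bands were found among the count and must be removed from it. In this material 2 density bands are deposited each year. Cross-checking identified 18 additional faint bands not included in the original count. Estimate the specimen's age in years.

274 yr

True density band count = 542 − 12 + 18 = 548.
548 density bands at 2 per year is 548 / 2 = 274 years.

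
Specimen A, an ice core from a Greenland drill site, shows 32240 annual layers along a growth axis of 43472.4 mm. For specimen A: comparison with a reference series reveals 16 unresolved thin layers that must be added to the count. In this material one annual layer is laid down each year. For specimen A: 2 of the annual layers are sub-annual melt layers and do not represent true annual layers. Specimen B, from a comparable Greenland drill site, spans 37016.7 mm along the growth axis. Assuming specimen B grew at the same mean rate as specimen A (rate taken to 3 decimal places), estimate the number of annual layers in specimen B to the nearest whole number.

Specimen A: after corrections the count is 32240 − 2 + 16 = 32254 annual layers.
A: Mean rate = 43472.4 mm / 32254 years ≈ 1.348 mm/yr.
For B, 37016.7 / 1.348 = 27460.46 years ≈ 27460 annual layers.

27460 annual layers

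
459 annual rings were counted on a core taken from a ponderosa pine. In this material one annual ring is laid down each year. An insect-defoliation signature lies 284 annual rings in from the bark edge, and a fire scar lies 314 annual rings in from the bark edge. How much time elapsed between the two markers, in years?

The two markers are separated by 314 − 284 = 30 annual rings.
One annual ring per year makes the interval 30 years.

30 years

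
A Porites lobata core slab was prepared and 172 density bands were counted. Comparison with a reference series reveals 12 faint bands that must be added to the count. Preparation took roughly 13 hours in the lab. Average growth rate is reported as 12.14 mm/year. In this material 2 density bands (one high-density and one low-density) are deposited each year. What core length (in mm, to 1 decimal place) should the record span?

1116.9 mm

After corrections the count is 172 + 12 = 184 density bands.
Dividing by 2 density bands per year: 184 / 2 = 92 years.
92 years at 12.14 mm/year gives 12.14 × 92 = 1116.9 mm.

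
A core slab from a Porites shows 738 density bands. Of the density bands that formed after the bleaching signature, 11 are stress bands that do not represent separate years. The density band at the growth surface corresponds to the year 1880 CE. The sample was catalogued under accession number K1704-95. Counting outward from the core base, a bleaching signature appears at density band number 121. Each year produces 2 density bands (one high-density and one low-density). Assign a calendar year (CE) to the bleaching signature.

1577 CE

Between density band 121 and the growth surface there are 738 − 121 = 617 density bands.
Excluding 11 false density bands: 617 − 11 = 606.
With 2 density bands per year, 606 / 2 = 303 years.
Counting back 303 years from 1880 CE places the bleaching signature in 1880 − 303 = 1577 CE.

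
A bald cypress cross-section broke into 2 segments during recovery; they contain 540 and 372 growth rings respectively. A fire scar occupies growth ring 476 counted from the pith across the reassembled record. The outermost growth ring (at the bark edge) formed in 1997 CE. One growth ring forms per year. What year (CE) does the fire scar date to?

1561 CE

Total growth rings = 540 + 372 = 912.
Between growth ring 476 and the bark edge there are 912 − 476 = 436 growth rings.
1997 − 436 = 1561 CE.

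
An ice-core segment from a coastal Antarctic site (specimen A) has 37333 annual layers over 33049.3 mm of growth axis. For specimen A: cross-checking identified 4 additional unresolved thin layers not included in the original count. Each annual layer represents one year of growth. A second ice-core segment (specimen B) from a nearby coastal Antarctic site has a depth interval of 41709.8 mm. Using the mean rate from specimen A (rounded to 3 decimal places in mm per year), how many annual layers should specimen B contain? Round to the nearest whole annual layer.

Specimen A: correcting the raw count gives 37333 + 4 = 37337 true annual layers.
A: Extension rate ≈ 33049.3 / 37337 = 0.885 mm per year.
B spans 41709.8 / 0.885 = 47129.72 years ≈ 47130 annual layers.

47130 annual layers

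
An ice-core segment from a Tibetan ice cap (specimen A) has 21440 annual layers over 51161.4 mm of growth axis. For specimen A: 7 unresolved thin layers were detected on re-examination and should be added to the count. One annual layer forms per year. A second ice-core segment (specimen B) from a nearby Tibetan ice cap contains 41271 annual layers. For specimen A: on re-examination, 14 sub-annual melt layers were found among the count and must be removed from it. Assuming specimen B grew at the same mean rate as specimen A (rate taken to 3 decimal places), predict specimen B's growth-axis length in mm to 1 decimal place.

98513.9 mm

Specimen A: after corrections the count is 21440 − 14 + 7 = 21433 annual layers.
A: Mean rate = 51161.4 mm / 21433 years ≈ 2.387 mm per year.
Length of B = 2.387 × 41271 = 98513.9 mm.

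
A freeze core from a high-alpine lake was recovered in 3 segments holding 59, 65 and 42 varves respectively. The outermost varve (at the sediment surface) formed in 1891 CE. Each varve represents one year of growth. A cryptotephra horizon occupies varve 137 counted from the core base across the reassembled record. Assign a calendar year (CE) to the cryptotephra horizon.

1862 CE

Total varves = 59 + 65 + 42 = 166.
166 − 137 = 29 varves lie beyond the cryptotephra horizon toward the sediment surface.
The varve at the sediment surface is 1891 CE, so the cryptotephra horizon dates to 1891 − 29 = 1862 CE.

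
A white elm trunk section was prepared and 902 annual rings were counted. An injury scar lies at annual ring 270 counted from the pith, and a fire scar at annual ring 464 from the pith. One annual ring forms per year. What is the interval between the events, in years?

194 years

464 − 270 = 194 annual rings lie between the two events.
One annual ring per year makes the interval 194 years.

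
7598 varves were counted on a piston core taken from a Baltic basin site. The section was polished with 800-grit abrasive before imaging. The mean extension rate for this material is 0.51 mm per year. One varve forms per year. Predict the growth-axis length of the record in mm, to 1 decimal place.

7598 years of growth are recorded.
Length ≈ 0.51 × 7598 = 3875.0 mm.

3875.0 mm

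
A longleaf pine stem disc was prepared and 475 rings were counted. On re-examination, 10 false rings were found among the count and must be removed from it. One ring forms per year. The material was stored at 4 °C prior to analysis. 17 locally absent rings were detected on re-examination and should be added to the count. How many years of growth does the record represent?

Correcting the raw count gives 475 − 10 + 17 = 482 true rings.
With a one-to-one ring periodicity this is 482 years.

482 years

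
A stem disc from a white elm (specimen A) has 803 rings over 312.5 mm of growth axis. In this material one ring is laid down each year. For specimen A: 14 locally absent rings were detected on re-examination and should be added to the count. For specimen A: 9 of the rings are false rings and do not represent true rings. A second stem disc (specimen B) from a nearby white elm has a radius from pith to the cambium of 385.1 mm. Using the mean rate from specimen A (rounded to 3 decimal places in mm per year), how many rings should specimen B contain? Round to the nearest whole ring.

Specimen A: adjusted count: 803 − 9 + 14 = 808 rings.
A: 312.5 mm over 808 years gives 312.5 / 808 ≈ 0.387 mm/yr.
B spans 385.1 / 0.387 = 995.09 years ≈ 995 rings.

995 rings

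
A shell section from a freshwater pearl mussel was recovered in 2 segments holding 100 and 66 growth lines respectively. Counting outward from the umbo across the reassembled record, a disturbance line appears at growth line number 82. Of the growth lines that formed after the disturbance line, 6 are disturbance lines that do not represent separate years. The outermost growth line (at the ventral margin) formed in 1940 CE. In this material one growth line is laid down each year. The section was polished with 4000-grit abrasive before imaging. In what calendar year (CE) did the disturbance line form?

Total growth lines = 100 + 66 = 166.
166 − 82 = 84 growth lines lie beyond the disturbance line toward the ventral margin.
Excluding 6 false growth lines: 84 − 6 = 78.
The growth line at the ventral margin is 1940 CE, so the disturbance line dates to 1940 − 78 = 1862 CE.

1862 CE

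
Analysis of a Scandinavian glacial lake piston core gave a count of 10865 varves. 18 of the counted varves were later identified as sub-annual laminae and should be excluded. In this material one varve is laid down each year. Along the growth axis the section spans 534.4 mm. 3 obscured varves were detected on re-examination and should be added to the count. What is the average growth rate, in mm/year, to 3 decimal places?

0.049 mm/year

Correcting the raw count gives 10865 − 18 + 3 = 10850 true varves.
Extension rate ≈ 534.4 / 10850 = 0.049 mm/year.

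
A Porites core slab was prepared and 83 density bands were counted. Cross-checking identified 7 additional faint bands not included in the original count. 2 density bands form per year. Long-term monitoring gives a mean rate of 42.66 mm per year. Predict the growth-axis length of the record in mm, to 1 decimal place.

True density band count = 83 + 7 = 90.
90 density bands at 2 per year is 90 / 2 = 45 years.
Length ≈ 42.66 × 45 = 1919.7 mm.

1919.7 mm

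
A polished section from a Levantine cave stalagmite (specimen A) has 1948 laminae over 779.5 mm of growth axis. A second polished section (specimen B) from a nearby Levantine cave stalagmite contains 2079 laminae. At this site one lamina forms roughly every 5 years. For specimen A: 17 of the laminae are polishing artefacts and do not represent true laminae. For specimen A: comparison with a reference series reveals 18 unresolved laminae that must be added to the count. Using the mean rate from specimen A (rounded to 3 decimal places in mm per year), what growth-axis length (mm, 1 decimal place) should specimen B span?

Specimen A: adjusted count: 1948 − 17 + 18 = 1949 laminae.
Specimen A: 1949 laminae at 5 years each span 1949 × 5 = 9745 years.
A: Mean rate = 779.5 mm / 9745 years ≈ 0.080 mm/year.
Specimen B: at 5 years per lamina, 2079 × 5 = 10395 years. For B, 0.080 mm/year × 10395 years = 831.6 mm.

831.6 mm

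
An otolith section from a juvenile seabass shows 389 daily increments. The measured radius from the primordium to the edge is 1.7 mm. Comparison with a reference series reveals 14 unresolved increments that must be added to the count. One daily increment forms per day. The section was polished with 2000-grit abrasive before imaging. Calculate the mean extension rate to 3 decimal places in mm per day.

Adjusted count: 389 + 14 = 403 daily increments.
1.7 mm over 403 days gives 1.7 / 403 ≈ 0.004 mm per day.

0.004 mm per day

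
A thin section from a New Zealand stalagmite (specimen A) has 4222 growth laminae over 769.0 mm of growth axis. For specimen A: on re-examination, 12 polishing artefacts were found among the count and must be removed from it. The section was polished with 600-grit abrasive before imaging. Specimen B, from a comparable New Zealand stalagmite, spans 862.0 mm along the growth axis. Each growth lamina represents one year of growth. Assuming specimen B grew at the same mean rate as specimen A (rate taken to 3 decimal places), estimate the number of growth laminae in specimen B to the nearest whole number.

Specimen A: correcting the raw count gives 4222 − 12 = 4210 true growth laminae.
A: 769.0 mm over 4210 years gives 769.0 / 4210 ≈ 0.183 mm per year.
B spans 862.0 / 0.183 = 4710.38 years ≈ 4710 growth laminae.

4710 growth laminae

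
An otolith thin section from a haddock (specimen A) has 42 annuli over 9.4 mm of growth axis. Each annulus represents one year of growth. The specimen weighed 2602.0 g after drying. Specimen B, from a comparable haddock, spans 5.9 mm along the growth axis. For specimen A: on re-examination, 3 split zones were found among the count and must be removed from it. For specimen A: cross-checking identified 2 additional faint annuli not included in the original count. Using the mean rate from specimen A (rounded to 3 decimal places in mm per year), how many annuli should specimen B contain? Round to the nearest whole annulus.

26 annuli

Specimen A: true annulus count = 42 − 3 + 2 = 41.
A: 9.4 mm over 41 years gives 9.4 / 41 ≈ 0.229 mm/yr.
Specimen B: 5.9 mm / 0.229 mm per year = 25.76 years ≈ 26 annuli.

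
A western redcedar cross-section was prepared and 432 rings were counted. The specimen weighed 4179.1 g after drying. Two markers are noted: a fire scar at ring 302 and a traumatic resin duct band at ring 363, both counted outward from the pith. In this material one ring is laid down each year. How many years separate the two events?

61 years

Separation: 363 − 302 = 61 rings.
One ring per year makes the interval 61 years.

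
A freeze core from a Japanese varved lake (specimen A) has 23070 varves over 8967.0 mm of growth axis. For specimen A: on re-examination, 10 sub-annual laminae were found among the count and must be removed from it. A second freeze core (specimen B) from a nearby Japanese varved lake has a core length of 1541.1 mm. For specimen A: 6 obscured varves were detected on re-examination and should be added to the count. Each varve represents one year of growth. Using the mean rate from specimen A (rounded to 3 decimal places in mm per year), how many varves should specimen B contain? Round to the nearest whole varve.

Specimen A: adjusted count: 23070 − 10 + 6 = 23066 varves.
A: Extension rate ≈ 8967.0 / 23066 = 0.389 mm per year.
For B, 1541.1 / 0.389 = 3961.70 years ≈ 3962 varves.

3962 varves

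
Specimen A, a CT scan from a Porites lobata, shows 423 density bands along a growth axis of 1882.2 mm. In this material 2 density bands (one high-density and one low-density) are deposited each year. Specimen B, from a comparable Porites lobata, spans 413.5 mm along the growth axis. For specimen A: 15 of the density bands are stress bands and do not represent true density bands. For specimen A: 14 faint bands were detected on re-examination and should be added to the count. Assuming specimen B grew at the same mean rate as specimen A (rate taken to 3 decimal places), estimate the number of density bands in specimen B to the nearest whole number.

Specimen A: adjusted count: 423 − 15 + 14 = 422 density bands.
Specimen A: 422 density bands at 2 per year is 422 / 2 = 211 years.
A: 1882.2 mm over 211 years gives 1882.2 / 211 ≈ 8.920 mm/year.
B spans 413.5 / 8.920 = 46.36 years; at 2 density bands per year that is 46.36 × 2 ≈ 93 density bands.

93 density bands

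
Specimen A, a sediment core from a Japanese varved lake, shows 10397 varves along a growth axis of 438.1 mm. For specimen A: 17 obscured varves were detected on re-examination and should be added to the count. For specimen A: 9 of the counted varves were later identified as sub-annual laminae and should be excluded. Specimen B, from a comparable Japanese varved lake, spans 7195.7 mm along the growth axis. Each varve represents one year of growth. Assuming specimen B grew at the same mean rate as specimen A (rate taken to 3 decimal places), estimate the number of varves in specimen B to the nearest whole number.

Specimen A: correcting the raw count gives 10397 − 9 + 17 = 10405 true varves.
A: Extension rate ≈ 438.1 / 10405 = 0.042 mm/yr.
Specimen B: 7195.7 mm / 0.042 mm per year = 171326.19 years ≈ 171326 varves.

171326 varves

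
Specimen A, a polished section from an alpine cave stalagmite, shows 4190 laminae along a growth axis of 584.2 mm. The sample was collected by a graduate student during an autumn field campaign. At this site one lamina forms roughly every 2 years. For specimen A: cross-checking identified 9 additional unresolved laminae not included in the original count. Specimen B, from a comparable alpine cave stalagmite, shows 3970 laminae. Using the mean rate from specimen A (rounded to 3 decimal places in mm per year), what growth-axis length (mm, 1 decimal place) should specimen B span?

Specimen A: after corrections the count is 4190 + 9 = 4199 laminae.
Specimen A: multiplying by 2 years per lamina: 4199 × 2 = 8398 years.
A: Extension rate ≈ 584.2 / 8398 = 0.070 mm/year.
Specimen B: multiplying by 2 years per lamina: 3970 × 2 = 7940 years. For B, 0.070 mm/year × 7940 years = 555.8 mm.

555.8 mm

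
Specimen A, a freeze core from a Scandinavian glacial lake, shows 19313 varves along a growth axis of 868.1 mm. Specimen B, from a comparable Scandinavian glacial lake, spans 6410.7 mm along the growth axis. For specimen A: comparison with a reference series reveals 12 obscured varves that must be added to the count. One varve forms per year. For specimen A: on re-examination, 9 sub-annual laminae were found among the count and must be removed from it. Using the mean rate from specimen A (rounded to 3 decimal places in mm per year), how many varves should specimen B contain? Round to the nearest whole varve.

142460 varves

Specimen A: true varve count = 19313 − 9 + 12 = 19316.
A: Extension rate ≈ 868.1 / 19316 = 0.045 mm/year.
Specimen B: 6410.7 mm / 0.045 mm per year = 142460.00 years ≈ 142460 varves.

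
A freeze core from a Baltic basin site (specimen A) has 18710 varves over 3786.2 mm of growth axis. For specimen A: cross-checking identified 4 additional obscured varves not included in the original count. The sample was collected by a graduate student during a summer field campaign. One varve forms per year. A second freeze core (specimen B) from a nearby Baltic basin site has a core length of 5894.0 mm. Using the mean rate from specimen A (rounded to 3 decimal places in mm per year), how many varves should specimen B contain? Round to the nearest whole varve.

29178 varves

Specimen A: adjusted count: 18710 + 4 = 18714 varves.
A: Extension rate ≈ 3786.2 / 18714 = 0.202 mm/year.
Specimen B: 5894.0 mm / 0.202 mm per year = 29178.22 years ≈ 29178 varves.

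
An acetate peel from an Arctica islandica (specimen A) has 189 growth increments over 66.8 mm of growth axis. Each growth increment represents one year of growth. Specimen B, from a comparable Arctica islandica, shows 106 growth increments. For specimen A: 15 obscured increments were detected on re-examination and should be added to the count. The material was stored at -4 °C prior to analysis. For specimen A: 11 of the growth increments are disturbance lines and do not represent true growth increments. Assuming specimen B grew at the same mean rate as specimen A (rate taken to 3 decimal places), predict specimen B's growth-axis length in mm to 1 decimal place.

Specimen A: correcting the raw count gives 189 − 11 + 15 = 193 true growth increments.
A: 66.8 mm over 193 years gives 66.8 / 193 ≈ 0.346 mm/yr.
B's length ≈ 0.346 × 106 = 36.7 mm.

36.7 mm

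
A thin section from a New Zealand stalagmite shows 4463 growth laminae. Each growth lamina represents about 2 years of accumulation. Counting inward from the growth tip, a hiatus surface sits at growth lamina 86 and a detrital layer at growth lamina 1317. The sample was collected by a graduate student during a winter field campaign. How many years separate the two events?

The two markers are separated by 1317 − 86 = 1231 growth laminae.
1231 growth laminae at 2 years each span 1231 × 2 = 2462 years.

2462 yr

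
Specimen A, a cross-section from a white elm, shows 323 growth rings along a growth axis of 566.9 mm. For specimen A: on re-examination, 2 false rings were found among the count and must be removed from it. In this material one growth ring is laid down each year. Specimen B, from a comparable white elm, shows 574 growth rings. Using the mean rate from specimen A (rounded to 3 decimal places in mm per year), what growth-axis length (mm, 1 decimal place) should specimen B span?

Specimen A: after corrections the count is 323 − 2 = 321 growth rings.
A: Extension rate ≈ 566.9 / 321 = 1.766 mm per year.
For B, 1.766 mm/year × 574 years = 1013.7 mm.

1013.7 mm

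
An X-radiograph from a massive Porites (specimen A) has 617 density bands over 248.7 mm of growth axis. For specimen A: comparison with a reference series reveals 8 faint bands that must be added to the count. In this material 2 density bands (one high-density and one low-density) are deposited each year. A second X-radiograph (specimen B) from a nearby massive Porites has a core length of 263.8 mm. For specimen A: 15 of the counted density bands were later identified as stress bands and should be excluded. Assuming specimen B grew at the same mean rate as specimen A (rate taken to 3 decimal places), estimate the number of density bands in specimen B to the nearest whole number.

Specimen A: true density band count = 617 − 15 + 8 = 610.
Specimen A: 610 density bands at 2 per year is 610 / 2 = 305 years.
A: Mean rate = 248.7 mm / 305 years ≈ 0.815 mm per year.
B spans 263.8 / 0.815 = 323.68 years; at 2 density bands per year that is 323.68 × 2 ≈ 647 density bands.

647 density bands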